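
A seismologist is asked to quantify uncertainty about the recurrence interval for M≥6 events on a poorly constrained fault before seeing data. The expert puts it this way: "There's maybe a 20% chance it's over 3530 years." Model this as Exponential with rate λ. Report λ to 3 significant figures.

P(T > 3530.0) = e^(−λ·3530.0) = 0.2, so λ = −ln(0.2)/3530.0 = 0.000456.

λ ≈ 0.000456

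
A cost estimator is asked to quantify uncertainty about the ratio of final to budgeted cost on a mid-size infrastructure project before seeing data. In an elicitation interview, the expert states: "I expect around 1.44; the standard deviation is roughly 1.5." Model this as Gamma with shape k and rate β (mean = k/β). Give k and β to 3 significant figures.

k ≈ 0.922, β ≈ 0.64

For Gamma(k, rate β): mean = k/β, variance = k/β², so CV = 1/√k.
CV = SD/mean = 1.5/1.44 = 1.042, hence k = 1/CV² = 0.922.
Then β = k/mean = 0.922/1.44 = 0.64.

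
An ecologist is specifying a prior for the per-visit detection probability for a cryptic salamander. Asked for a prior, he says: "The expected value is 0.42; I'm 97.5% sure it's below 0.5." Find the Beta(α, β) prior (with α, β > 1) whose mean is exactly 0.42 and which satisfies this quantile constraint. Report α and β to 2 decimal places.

With mean 0.42 fixed, write α = 0.42s, β = 0.58s where s = α+β.
Need P(θ < 0.5) = 0.975 under Beta(0.42s, 0.58s). Normal approximation: (q−m)/√(m(1−m)/s) ≈ z_{0.975} = 1.96, so s ≈ 0.42·0.58·(1.96)²/(0.5−0.42)² = 146.2.
At s = 146.2: P(θ<0.5) ≈ 0.974. Adjusting to match 0.975 gives s ≈ 148.57.
So α = 0.42·148.57 ≈ 62.40, β = 0.58·148.57 ≈ 86.17.

α ≈ 62.40, β ≈ 86.17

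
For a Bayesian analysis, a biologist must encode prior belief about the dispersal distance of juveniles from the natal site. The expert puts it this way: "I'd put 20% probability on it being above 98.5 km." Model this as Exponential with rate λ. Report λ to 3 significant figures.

λ ≈ 0.0163

P(T > 98.5) = e^(−λ·98.5) = 0.2, so λ = −ln(0.2)/98.5 = 0.0163.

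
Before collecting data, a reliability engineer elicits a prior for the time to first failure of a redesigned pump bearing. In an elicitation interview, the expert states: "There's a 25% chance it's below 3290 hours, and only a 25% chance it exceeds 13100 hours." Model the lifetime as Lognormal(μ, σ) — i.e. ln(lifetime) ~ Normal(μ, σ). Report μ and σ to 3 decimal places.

μ ≈ 8.790, σ ≈ 1.024

If T ~ Lognormal(μ,σ) then ln T ~ Normal(μ,σ), so the p-quantile of ln T is μ + z_p·σ.
ln(3290) = 8.099 and ln(13100) = 9.48; z_{0.25} = -0.6745, z_{0.75} = 0.6745.
σ = (9.48 − 8.099)/(0.6745 − (-0.6745)) = 1.024.
μ = 8.099 − (-0.6745)·1.024 = 8.790.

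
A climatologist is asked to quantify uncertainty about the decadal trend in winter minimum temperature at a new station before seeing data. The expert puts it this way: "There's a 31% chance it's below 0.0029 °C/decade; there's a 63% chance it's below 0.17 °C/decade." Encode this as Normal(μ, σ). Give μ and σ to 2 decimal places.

The p-quantile of Normal(μ,σ) is μ + z_p·σ, with z_{0.31} = -0.4959 and z_{0.63} = 0.3319.
Eliminate σ: μ = (z₂·x₁ − z₁·x₂)/(z₂ − z₁) = (0.3319·0.0029 − (-0.4959)·0.17)/0.8277 = 0.10.
Then σ = (x₂ − x₁)/(z₂ − z₁) = (0.17 − 0.0029)/0.8277 = 0.20.

μ = 0.10, σ = 0.20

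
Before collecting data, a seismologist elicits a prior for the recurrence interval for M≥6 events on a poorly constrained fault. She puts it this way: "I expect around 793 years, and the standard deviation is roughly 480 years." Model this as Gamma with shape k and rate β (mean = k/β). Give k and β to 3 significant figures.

k ≈ 2.73, β ≈ 0.00344

For Gamma(k, rate β): mean = k/β, variance = k/β², so CV = 1/√k.
CV = SD/mean = 480/793 = 0.6053, hence k = 1/CV² = 2.73.
Then β = k/mean = 2.73/793 = 0.00344.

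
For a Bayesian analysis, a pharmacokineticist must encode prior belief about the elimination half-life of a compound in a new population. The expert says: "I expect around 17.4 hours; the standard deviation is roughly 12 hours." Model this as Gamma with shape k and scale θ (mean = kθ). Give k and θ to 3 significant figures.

k ≈ 2.1, θ ≈ 8.28

For Gamma(k, scale θ): mean = kθ, variance = kθ², so CV = 1/√k.
CV = SD/mean = 12/17.4 = 0.6897, hence k = 1/CV² = 2.1.
Then θ = mean/k = 17.4/2.1 = 8.28.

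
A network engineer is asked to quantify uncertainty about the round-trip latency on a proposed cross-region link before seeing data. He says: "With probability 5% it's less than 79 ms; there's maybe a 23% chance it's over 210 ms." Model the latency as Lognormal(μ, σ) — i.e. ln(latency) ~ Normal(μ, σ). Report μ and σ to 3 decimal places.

If T ~ Lognormal(μ,σ) then ln T ~ Normal(μ,σ), so the p-quantile of ln T is μ + z_p·σ.
ln(79) = 4.369 and ln(210) = 5.347; z_{0.05} = -1.645, z_{0.77} = 0.7388.
σ = (5.347 − 4.369)/(0.7388 − (-1.645)) = 0.410.
μ = 4.369 − (-1.645)·0.410 = 5.044.

μ ≈ 5.044, σ ≈ 0.410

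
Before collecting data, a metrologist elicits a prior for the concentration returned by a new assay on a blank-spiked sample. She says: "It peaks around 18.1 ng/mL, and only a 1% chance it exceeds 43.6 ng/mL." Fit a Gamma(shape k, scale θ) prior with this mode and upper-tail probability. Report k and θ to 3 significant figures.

Gamma(k,θ) with k>1 has mode (k−1)θ, so θ = 18.1/(k−1).
Need P(X < 43.6) = 0.99 with θ tied to k this way. Start at k = 2, θ = 18.1: P(X<43.6) ≈ 0.693.
Too low — raise k to concentrate. Iterating converges to k ≈ 7.12.
Then θ = 18.1/(7.12−1) ≈ 2.96.

k ≈ 7.12, θ ≈ 2.96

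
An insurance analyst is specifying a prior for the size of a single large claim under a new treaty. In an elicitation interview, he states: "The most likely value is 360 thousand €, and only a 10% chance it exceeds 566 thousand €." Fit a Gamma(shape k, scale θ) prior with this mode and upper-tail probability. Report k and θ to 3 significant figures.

k ≈ 10.2, θ ≈ 39.3

Gamma(k,θ) with k>1 has mode (k−1)θ, so θ = 360/(k−1).
Need P(X < 566) = 0.9 with θ tied to k this way. Start at k = 2, θ = 360: P(X<566) ≈ 0.466.
Too low — raise k to concentrate. Iterating converges to k ≈ 10.2.
Then θ = 360/(10.2−1) ≈ 39.3.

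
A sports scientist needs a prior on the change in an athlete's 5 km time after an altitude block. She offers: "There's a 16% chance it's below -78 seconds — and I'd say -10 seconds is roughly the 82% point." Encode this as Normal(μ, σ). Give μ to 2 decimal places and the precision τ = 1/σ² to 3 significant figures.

For Normal(μ,σ), the p-quantile is μ + z_p·σ. Here z_{0.16} = -0.9945, z_{0.82} = 0.9154.
So -78 = μ − 0.9945σ and -10 = μ + 0.9154σ.
Subtracting: σ = (-10 − -78)/(0.9154 − (-0.9945)) = 35.61.
Then μ = -78 − (-0.9945)·35.61 = -42.59.
Precision τ = 1/σ² = 1/35.61² = 0.000789.

μ = -42.59, τ = 0.000789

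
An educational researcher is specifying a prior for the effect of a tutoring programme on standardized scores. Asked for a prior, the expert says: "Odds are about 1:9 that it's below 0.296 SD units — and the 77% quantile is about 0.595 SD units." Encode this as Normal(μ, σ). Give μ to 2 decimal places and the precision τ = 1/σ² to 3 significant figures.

For Normal(μ,σ), the p-quantile is μ + z_p·σ. Here z_{0.1} = -1.282, z_{0.77} = 0.7388.
So 0.296 = μ − 1.282σ and 0.595 = μ + 0.7388σ.
Subtracting: σ = (0.595 − 0.296)/(0.7388 − (-1.282)) = 0.15.
Then μ = 0.296 − (-1.282)·0.15 = 0.49.
Precision τ = 1/σ² = 1/0.148² = 45.7.

μ = 0.49, τ = 45.7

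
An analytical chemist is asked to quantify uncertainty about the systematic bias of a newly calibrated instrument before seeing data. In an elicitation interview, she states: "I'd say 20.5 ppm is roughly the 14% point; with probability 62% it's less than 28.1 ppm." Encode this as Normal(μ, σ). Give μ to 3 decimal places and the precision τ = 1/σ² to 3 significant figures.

μ = 26.425, τ = 0.0332

The p-quantile of Normal(μ,σ) is μ + z_p·σ, with z_{0.14} = -1.08 and z_{0.62} = 0.3055.
Eliminate σ: μ = (z₂·x₁ − z₁·x₂)/(z₂ − z₁) = (0.3055·20.5 − (-1.08)·28.1)/1.386 = 26.425.
Then σ = (x₂ − x₁)/(z₂ − z₁) = (28.1 − 20.5)/1.386 = 5.484.
Precision τ = 1/σ² = 1/5.484² = 0.0332.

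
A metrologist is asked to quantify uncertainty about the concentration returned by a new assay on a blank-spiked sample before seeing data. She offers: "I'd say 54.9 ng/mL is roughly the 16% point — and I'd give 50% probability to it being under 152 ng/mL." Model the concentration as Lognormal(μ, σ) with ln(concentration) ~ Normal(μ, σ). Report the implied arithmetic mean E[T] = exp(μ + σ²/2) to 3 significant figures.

E[T] ≈ 257 ng/mL

If T ~ Lognormal(μ,σ) then ln T ~ Normal(μ,σ), so the p-quantile of ln T is μ + z_p·σ.
ln(54.9) = 4.006 and ln(152) = 5.024; z_{0.16} = -0.9945, z_{0.5} = 0.
σ = (5.024 − 4.006)/(0 − (-0.9945)) = 1.024.
μ = 4.006 − (-0.9945)·1.024 = 5.024.
E[T] = exp(μ + σ²/2) = exp(5.024 + 0.5243) = 257 ng/mL.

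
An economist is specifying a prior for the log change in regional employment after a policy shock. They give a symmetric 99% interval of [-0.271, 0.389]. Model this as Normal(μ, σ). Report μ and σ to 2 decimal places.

A symmetric 99% interval runs μ ± z·σ with z = 2.576.
Half-width = 0.33, so σ = 0.33/2.576 = 0.13.
μ is the interval midpoint, 0.06.

μ = 0.06, σ = 0.13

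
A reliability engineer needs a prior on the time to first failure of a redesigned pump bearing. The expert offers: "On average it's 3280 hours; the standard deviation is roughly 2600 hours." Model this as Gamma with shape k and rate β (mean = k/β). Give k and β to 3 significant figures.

For Gamma(k, rate β): mean = k/β, variance = k/β², so CV = 1/√k.
CV = SD/mean = 2600/3280 = 0.7927, hence k = 1/CV² = 1.59.
Then β = k/mean = 1.59/3280 = 0.000485.

k ≈ 1.59, β ≈ 0.000485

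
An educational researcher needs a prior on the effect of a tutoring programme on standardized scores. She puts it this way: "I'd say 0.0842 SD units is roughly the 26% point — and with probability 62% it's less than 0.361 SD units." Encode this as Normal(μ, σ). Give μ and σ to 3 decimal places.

The p-quantile of Normal(μ,σ) is μ + z_p·σ, with z_{0.26} = -0.6433 and z_{0.62} = 0.3055.
Eliminate σ: μ = (z₂·x₁ − z₁·x₂)/(z₂ − z₁) = (0.3055·0.0842 − (-0.6433)·0.361)/0.9488 = 0.272.
Then σ = (x₂ − x₁)/(z₂ − z₁) = (0.361 − 0.0842)/0.9488 = 0.292.

μ = 0.272, σ = 0.292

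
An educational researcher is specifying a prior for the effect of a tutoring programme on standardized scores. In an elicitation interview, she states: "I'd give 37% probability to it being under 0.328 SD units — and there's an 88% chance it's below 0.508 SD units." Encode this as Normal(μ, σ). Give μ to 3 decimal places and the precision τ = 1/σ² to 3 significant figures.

μ = 0.368, τ = 70.1

The p-quantile of Normal(μ,σ) is μ + z_p·σ, with z_{0.37} = -0.3319 and z_{0.88} = 1.175.
Eliminate σ: μ = (z₂·x₁ − z₁·x₂)/(z₂ − z₁) = (1.175·0.328 − (-0.3319)·0.508)/1.507 = 0.368.
Then σ = (x₂ − x₁)/(z₂ − z₁) = (0.508 − 0.328)/1.507 = 0.119.
Precision τ = 1/σ² = 1/0.1195² = 70.1.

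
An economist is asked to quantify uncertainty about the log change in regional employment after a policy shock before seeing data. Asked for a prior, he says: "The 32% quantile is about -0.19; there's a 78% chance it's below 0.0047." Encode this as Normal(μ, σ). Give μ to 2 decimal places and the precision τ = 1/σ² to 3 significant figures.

μ = -0.12, τ = 40.6

For Normal(μ,σ), the p-quantile is μ + z_p·σ. Here z_{0.32} = -0.4677, z_{0.78} = 0.7722.
So -0.19 = μ − 0.4677σ and 0.0047 = μ + 0.7722σ.
Subtracting: σ = (0.0047 − -0.19)/(0.7722 − (-0.4677)) = 0.16.
Then μ = -0.19 − (-0.4677)·0.16 = -0.12.
Precision τ = 1/σ² = 1/0.157² = 40.6.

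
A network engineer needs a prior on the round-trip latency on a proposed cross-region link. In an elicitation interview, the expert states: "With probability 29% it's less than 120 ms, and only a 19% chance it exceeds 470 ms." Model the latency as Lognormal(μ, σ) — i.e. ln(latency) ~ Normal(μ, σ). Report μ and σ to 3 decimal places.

μ ≈ 5.315, σ ≈ 0.954

If T ~ Lognormal(μ,σ) then ln T ~ Normal(μ,σ), so the p-quantile of ln T is μ + z_p·σ.
ln(120) = 4.787 and ln(470) = 6.153; z_{0.29} = -0.5534, z_{0.81} = 0.8779.
σ = (6.153 − 4.787)/(0.8779 − (-0.5534)) = 0.954.
μ = 4.787 − (-0.5534)·0.954 = 5.315.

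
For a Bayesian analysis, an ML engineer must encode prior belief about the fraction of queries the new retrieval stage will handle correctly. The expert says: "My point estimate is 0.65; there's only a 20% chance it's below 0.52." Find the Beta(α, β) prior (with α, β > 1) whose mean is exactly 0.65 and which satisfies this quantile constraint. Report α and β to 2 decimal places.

α ≈ 5.93, β ≈ 3.20

With mean 0.65 fixed, write α = 0.65s, β = 0.35s where s = α+β.
Need P(θ < 0.52) = 0.2 under Beta(0.65s, 0.35s). Normal approximation: (q−m)/√(m(1−m)/s) ≈ z_{0.2} = -0.842, so s ≈ 0.65·0.35·(-0.842)²/(0.52−0.65)² = 9.5.
At s = 9.5: P(θ<0.52) ≈ 0.195. Adjusting to match 0.2 gives s ≈ 9.13.
So α = 0.65·9.13 ≈ 5.93, β = 0.35·9.13 ≈ 3.20.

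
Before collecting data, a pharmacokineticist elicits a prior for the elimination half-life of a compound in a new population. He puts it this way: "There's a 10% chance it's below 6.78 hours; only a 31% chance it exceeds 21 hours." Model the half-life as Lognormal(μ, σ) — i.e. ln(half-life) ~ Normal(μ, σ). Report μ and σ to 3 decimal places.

μ ≈ 2.729, σ ≈ 0.636

If T ~ Lognormal(μ,σ) then ln T ~ Normal(μ,σ), so the p-quantile of ln T is μ + z_p·σ.
ln(6.78) = 1.914 and ln(21) = 3.045; z_{0.1} = -1.282, z_{0.69} = 0.4959.
σ = (3.045 − 1.914)/(0.4959 − (-1.282)) = 0.636.
μ = 1.914 − (-1.282)·0.636 = 2.729.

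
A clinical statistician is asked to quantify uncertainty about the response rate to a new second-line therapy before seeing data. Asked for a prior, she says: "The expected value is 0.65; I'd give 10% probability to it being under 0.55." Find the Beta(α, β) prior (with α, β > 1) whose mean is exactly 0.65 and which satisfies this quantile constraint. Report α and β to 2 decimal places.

α ≈ 24.86, β ≈ 13.39

With mean 0.65 fixed, write α = 0.65s, β = 0.35s where s = α+β.
Need P(θ < 0.55) = 0.1 under Beta(0.65s, 0.35s). Normal approximation: (q−m)/√(m(1−m)/s) ≈ z_{0.1} = -1.28, so s ≈ 0.65·0.35·(-1.28)²/(0.55−0.65)² = 37.4.
At s = 37.4: P(θ<0.55) ≈ 0.103. Adjusting to match 0.1 gives s ≈ 38.25.
So α = 0.65·38.25 ≈ 24.86, β = 0.35·38.25 ≈ 13.39.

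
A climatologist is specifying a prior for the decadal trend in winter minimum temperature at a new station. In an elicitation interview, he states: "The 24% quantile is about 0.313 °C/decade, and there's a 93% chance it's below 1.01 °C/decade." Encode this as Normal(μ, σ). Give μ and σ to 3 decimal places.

μ = 0.539, σ = 0.319

For Normal(μ,σ), the p-quantile is μ + z_p·σ. Here z_{0.24} = -0.7063, z_{0.93} = 1.476.
So 0.313 = μ − 0.7063σ and 1.01 = μ + 1.476σ.
Subtracting: σ = (1.01 − 0.313)/(1.476 − (-0.7063)) = 0.319.
Then μ = 0.313 − (-0.7063)·0.319 = 0.539.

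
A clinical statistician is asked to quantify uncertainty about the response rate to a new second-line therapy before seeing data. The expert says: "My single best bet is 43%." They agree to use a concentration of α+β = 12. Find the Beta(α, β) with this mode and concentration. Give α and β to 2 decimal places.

α = 5.30, β = 6.70

For α,β > 1 the Beta mode is (α−1)/(α+β−2). With α+β = 12, the mode is (α−1)/10.
Set (α−1)/10 = 0.43 → α = 1 + 0.43·10 = 5.30.
β = 12 − α = 6.70.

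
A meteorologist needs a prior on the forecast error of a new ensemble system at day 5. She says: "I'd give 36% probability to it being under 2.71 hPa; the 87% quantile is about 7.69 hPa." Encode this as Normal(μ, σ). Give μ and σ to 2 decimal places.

μ = 3.91, σ = 3.35

The p-quantile of Normal(μ,σ) is μ + z_p·σ, with z_{0.36} = -0.3585 and z_{0.87} = 1.126.
Eliminate σ: μ = (z₂·x₁ − z₁·x₂)/(z₂ − z₁) = (1.126·2.71 − (-0.3585)·7.69)/1.485 = 3.91.
Then σ = (x₂ − x₁)/(z₂ − z₁) = (7.69 − 2.71)/1.485 = 3.35.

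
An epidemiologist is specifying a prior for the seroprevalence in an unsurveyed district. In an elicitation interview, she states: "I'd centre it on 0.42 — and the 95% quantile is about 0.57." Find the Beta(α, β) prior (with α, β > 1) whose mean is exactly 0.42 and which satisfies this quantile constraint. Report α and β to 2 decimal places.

α ≈ 12.45, β ≈ 17.19

With mean 0.42 fixed, write α = 0.42s, β = 0.58s where s = α+β.
Need P(θ < 0.57) = 0.95 under Beta(0.42s, 0.58s). Normal approximation: (q−m)/√(m(1−m)/s) ≈ z_{0.95} = 1.64, so s ≈ 0.42·0.58·(1.64)²/(0.57−0.42)² = 29.3.
At s = 29.3: P(θ<0.57) ≈ 0.949. Adjusting to match 0.95 gives s ≈ 29.64.
So α = 0.42·29.64 ≈ 12.45, β = 0.58·29.64 ≈ 17.19.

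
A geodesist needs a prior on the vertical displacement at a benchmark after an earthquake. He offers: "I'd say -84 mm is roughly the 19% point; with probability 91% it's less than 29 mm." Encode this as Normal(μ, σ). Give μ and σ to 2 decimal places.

μ = -39.29, σ = 50.93

The p-quantile of Normal(μ,σ) is μ + z_p·σ, with z_{0.19} = -0.8779 and z_{0.91} = 1.341.
Eliminate σ: μ = (z₂·x₁ − z₁·x₂)/(z₂ − z₁) = (1.341·-84 − (-0.8779)·29)/2.219 = -39.29.
Then σ = (x₂ − x₁)/(z₂ − z₁) = (29 − -84)/2.219 = 50.93.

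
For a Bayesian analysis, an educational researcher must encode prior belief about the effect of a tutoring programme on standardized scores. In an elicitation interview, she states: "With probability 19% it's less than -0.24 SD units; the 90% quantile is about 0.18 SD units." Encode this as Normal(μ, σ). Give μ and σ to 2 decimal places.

μ = -0.07, σ = 0.19

The p-quantile of Normal(μ,σ) is μ + z_p·σ, with z_{0.19} = -0.8779 and z_{0.9} = 1.282.
Eliminate σ: μ = (z₂·x₁ − z₁·x₂)/(z₂ − z₁) = (1.282·-0.24 − (-0.8779)·0.18)/2.159 = -0.07.
Then σ = (x₂ − x₁)/(z₂ − z₁) = (0.18 − -0.24)/2.159 = 0.19.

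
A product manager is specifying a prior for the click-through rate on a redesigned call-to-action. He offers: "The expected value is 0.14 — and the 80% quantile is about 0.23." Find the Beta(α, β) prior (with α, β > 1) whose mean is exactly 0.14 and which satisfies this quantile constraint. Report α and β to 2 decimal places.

With mean 0.14 fixed, write α = 0.14s, β = 0.86s where s = α+β.
Need P(θ < 0.23) = 0.8 under Beta(0.14s, 0.86s). Normal approximation: (q−m)/√(m(1−m)/s) ≈ z_{0.8} = 0.842, so s ≈ 0.14·0.86·(0.842)²/(0.23−0.14)² = 10.5.
At s = 10.5: P(θ<0.23) ≈ 0.823. Adjusting to match 0.8 gives s ≈ 7.25.
So α = 0.14·7.25 ≈ 1.02, β = 0.86·7.25 ≈ 6.24.

α ≈ 1.02, β ≈ 6.24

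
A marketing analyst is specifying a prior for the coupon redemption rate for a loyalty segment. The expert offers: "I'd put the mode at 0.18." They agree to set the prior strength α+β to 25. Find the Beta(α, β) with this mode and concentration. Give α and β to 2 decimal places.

For α,β > 1 the Beta mode is (α−1)/(α+β−2). With α+β = 25, the mode is (α−1)/23.
Set (α−1)/23 = 0.18 → α = 1 + 0.18·23 = 5.14.
β = 25 − α = 19.86.

α = 5.14, β = 19.86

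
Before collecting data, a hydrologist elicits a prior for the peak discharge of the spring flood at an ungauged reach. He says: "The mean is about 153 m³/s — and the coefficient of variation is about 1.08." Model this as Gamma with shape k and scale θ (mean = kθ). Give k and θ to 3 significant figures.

k ≈ 0.857, θ ≈ 178

For Gamma(k, scale θ): mean = kθ, variance = kθ², so CV = 1/√k.
CV = 1.08, hence k = 1/CV² = 0.857.
Then θ = mean/k = 153/0.857 = 178.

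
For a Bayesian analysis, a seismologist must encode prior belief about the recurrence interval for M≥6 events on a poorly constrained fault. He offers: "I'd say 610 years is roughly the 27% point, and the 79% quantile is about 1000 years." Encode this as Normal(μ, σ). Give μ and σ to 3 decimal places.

For Normal(μ,σ), the p-quantile is μ + z_p·σ. Here z_{0.27} = -0.6128, z_{0.79} = 0.8064.
So 610 = μ − 0.6128σ and 1000 = μ + 0.8064σ.
Subtracting: σ = (1000 − 610)/(0.8064 − (-0.6128)) = 274.796.
Then μ = 610 − (-0.6128)·274.796 = 778.399.

μ = 778.399, σ = 274.796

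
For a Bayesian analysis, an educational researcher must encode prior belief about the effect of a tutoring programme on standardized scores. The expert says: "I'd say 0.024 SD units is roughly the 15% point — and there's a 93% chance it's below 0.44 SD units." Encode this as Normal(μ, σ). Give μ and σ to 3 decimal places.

The p-quantile of Normal(μ,σ) is μ + z_p·σ, with z_{0.15} = -1.036 and z_{0.93} = 1.476.
Eliminate σ: μ = (z₂·x₁ − z₁·x₂)/(z₂ − z₁) = (1.476·0.024 − (-1.036)·0.44)/2.512 = 0.196.
Then σ = (x₂ − x₁)/(z₂ − z₁) = (0.44 − 0.024)/2.512 = 0.166.

μ = 0.196, σ = 0.166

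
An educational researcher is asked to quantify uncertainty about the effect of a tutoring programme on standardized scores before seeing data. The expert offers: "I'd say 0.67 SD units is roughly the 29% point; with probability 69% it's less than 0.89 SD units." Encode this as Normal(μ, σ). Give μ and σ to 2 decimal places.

μ = 0.79, σ = 0.21

The p-quantile of Normal(μ,σ) is μ + z_p·σ, with z_{0.29} = -0.5534 and z_{0.69} = 0.4959.
Eliminate σ: μ = (z₂·x₁ − z₁·x₂)/(z₂ − z₁) = (0.4959·0.67 − (-0.5534)·0.89)/1.049 = 0.79.
Then σ = (x₂ − x₁)/(z₂ − z₁) = (0.89 − 0.67)/1.049 = 0.21.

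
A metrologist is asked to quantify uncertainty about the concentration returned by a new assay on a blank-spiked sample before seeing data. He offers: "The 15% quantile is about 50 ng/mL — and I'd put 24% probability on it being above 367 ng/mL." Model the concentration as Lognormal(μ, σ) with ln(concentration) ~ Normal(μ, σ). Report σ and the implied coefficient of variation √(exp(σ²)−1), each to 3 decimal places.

If T ~ Lognormal(μ,σ) then ln T ~ Normal(μ,σ), so the p-quantile of ln T is μ + z_p·σ.
ln(50) = 3.912 and ln(367) = 5.905; z_{0.15} = -1.036, z_{0.76} = 0.7063.
σ = (5.905 − 3.912)/(0.7063 − (-1.036)) = 1.144.
μ = 3.912 − (-1.036)·1.144 = 5.097.
CV = √(exp(σ²)−1) = √(exp(1.3083)−1) = 1.643.

σ ≈ 1.144, CV ≈ 1.643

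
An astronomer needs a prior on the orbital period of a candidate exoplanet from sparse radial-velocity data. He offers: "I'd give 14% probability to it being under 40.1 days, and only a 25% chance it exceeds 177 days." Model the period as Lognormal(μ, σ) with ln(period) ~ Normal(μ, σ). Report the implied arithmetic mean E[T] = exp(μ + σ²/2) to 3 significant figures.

If T ~ Lognormal(μ,σ) then ln T ~ Normal(μ,σ), so the p-quantile of ln T is μ + z_p·σ.
ln(40.1) = 3.691 and ln(177) = 5.176; z_{0.14} = -1.08, z_{0.75} = 0.6745.
σ = (5.176 − 3.691)/(0.6745 − (-1.08)) = 0.846.
μ = 3.691 − (-1.08)·0.846 = 4.605.
E[T] = exp(μ + σ²/2) = exp(4.605 + 0.3580) = 143 days.

E[T] ≈ 143 days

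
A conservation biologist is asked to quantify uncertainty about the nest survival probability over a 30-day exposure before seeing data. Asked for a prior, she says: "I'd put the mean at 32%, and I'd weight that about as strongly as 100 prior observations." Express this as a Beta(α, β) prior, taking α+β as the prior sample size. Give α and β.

α = 32, β = 68

Under the effective-sample-size interpretation, Beta(α, β) has prior mean α/(α+β) and prior sample size α+β.
So α+β = 100 and α/(α+β) = 0.32, giving α = 0.32·100 = 32 and β = 100 − 32 = 68.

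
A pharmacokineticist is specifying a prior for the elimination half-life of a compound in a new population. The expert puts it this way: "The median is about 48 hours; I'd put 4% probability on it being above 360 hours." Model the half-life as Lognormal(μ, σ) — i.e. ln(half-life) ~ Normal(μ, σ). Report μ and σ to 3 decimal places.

μ ≈ 3.871, σ ≈ 1.151

If T ~ Lognormal(μ,σ) then ln T ~ Normal(μ,σ), so the p-quantile of ln T is μ + z_p·σ.
ln(48) = 3.871 and ln(360) = 5.886; z_{0.5} = 0, z_{0.96} = 1.751.
σ = (5.886 − 3.871)/(1.751 − (0)) = 1.151.
μ = 3.871 − (0)·1.151 = 3.871.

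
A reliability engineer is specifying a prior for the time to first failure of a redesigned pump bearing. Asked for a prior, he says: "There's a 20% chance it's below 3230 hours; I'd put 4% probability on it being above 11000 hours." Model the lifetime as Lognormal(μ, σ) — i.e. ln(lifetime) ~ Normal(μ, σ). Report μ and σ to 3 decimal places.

μ ≈ 8.478, σ ≈ 0.473

If T ~ Lognormal(μ,σ) then ln T ~ Normal(μ,σ), so the p-quantile of ln T is μ + z_p·σ.
ln(3230) = 8.08 and ln(11000) = 9.306; z_{0.2} = -0.8416, z_{0.96} = 1.751.
σ = (9.306 − 8.08)/(1.751 − (-0.8416)) = 0.473.
μ = 8.08 − (-0.8416)·0.473 = 8.478.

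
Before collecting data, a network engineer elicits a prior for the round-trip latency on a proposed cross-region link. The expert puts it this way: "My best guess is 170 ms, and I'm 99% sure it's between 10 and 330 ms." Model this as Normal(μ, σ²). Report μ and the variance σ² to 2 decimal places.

μ = 170.00, σ² = 3858.39

A symmetric 99% interval runs μ ± z·σ with z = 2.576.
Half-width = 160, so σ = 160/2.576 = 62.116 and σ² = 3858.39.
μ is the stated best guess, 170.00.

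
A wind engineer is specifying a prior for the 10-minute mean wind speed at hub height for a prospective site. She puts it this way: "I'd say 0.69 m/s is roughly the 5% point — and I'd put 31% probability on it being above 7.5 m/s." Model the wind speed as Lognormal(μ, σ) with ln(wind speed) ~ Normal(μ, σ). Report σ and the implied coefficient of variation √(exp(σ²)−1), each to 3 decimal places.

If T ~ Lognormal(μ,σ) then ln T ~ Normal(μ,σ), so the p-quantile of ln T is μ + z_p·σ.
ln(0.69) = -0.3711 and ln(7.5) = 2.015; z_{0.05} = -1.645, z_{0.69} = 0.4959.
σ = (2.015 − -0.3711)/(0.4959 − (-1.645)) = 1.115.
μ = -0.3711 − (-1.645)·1.115 = 1.462.
CV = √(exp(σ²)−1) = √(exp(1.2423)−1) = 1.570.

σ ≈ 1.115, CV ≈ 1.570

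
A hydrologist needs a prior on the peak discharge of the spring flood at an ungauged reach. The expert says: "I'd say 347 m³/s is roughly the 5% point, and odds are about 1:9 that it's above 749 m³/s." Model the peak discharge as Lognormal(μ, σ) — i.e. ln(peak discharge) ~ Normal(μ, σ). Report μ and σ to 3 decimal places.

If T ~ Lognormal(μ,σ) then ln T ~ Normal(μ,σ), so the p-quantile of ln T is μ + z_p·σ.
ln(347) = 5.849 and ln(749) = 6.619; z_{0.05} = -1.645, z_{0.9} = 1.282.
σ = (6.619 − 5.849)/(1.282 − (-1.645)) = 0.263.
μ = 5.849 − (-1.645)·0.263 = 6.282.

μ ≈ 6.282, σ ≈ 0.263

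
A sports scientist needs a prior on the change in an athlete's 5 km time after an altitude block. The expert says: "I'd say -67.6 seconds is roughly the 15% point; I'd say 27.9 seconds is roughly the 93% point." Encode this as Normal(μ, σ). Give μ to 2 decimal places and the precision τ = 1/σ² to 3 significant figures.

μ = -28.20, τ = 0.000692

The p-quantile of Normal(μ,σ) is μ + z_p·σ, with z_{0.15} = -1.036 and z_{0.93} = 1.476.
Eliminate σ: μ = (z₂·x₁ − z₁·x₂)/(z₂ − z₁) = (1.476·-67.6 − (-1.036)·27.9)/2.512 = -28.20.
Then σ = (x₂ − x₁)/(z₂ − z₁) = (27.9 − -67.6)/2.512 = 38.01.
Precision τ = 1/σ² = 1/38.01² = 0.000692.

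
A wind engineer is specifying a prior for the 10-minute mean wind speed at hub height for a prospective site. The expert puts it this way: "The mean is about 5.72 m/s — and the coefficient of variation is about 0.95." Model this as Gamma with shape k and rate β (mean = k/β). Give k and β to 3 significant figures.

k ≈ 1.11, β ≈ 0.194

For Gamma(k, rate β): mean = k/β, variance = k/β², so CV = 1/√k.
CV = 0.95, hence k = 1/CV² = 1.11.
Then β = k/mean = 1.11/5.72 = 0.194.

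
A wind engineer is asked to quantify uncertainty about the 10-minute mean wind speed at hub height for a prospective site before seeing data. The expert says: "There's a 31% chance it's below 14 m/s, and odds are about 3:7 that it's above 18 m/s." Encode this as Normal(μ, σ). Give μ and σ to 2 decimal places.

The p-quantile of Normal(μ,σ) is μ + z_p·σ, with z_{0.31} = -0.4959 and z_{0.7} = 0.5244.
Eliminate σ: μ = (z₂·x₁ − z₁·x₂)/(z₂ − z₁) = (0.5244·14 − (-0.4959)·18)/1.02 = 15.94.
Then σ = (x₂ − x₁)/(z₂ − z₁) = (18 − 14)/1.02 = 3.92.

μ = 15.94, σ = 3.92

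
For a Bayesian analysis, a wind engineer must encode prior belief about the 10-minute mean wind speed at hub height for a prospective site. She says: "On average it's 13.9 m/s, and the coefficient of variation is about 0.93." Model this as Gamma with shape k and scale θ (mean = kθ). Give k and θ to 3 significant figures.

k ≈ 1.16, θ ≈ 12

For Gamma(k, scale θ): mean = kθ, variance = kθ², so CV = 1/√k.
CV = 0.93, hence k = 1/CV² = 1.16.
Then θ = mean/k = 13.9/1.16 = 12.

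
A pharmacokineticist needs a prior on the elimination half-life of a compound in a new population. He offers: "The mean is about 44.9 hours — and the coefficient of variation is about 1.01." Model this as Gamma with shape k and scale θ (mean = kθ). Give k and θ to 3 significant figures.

k ≈ 0.98, θ ≈ 45.8

For Gamma(k, scale θ): mean = kθ, variance = kθ², so CV = 1/√k.
CV = 1.01, hence k = 1/CV² = 0.98.
Then θ = mean/k = 44.9/0.98 = 45.8.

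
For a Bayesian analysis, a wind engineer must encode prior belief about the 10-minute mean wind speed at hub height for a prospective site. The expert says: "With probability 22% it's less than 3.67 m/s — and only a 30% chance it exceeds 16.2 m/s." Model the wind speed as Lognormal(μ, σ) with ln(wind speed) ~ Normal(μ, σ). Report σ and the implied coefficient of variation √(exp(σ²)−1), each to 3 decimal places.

σ ≈ 1.145, CV ≈ 1.647

If T ~ Lognormal(μ,σ) then ln T ~ Normal(μ,σ), so the p-quantile of ln T is μ + z_p·σ.
ln(3.67) = 1.3 and ln(16.2) = 2.785; z_{0.22} = -0.7722, z_{0.7} = 0.5244.
σ = (2.785 − 1.3)/(0.5244 − (-0.7722)) = 1.145.
μ = 1.3 − (-0.7722)·1.145 = 2.184.
CV = √(exp(σ²)−1) = √(exp(1.3114)−1) = 1.647.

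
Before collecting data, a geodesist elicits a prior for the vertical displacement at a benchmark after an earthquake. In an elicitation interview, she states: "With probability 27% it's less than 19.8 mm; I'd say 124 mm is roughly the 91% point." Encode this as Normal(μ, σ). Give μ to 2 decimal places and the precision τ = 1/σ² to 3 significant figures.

μ = 52.49, τ = 0.000351

For Normal(μ,σ), the p-quantile is μ + z_p·σ. Here z_{0.27} = -0.6128, z_{0.91} = 1.341.
So 19.8 = μ − 0.6128σ and 124 = μ + 1.341σ.
Subtracting: σ = (124 − 19.8)/(1.341 − (-0.6128)) = 53.34.
Then μ = 19.8 − (-0.6128)·53.34 = 52.49.
Precision τ = 1/σ² = 1/53.34² = 0.000351.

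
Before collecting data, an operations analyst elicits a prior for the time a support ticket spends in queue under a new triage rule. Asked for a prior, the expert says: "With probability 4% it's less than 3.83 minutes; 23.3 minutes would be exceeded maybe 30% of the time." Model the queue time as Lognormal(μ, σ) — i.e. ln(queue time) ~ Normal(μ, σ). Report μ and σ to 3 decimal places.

If T ~ Lognormal(μ,σ) then ln T ~ Normal(μ,σ), so the p-quantile of ln T is μ + z_p·σ.
ln(3.83) = 1.343 and ln(23.3) = 3.148; z_{0.04} = -1.751, z_{0.7} = 0.5244.
σ = (3.148 − 1.343)/(0.5244 − (-1.751)) = 0.794.
μ = 1.343 − (-1.751)·0.794 = 2.732.

μ ≈ 2.732, σ ≈ 0.794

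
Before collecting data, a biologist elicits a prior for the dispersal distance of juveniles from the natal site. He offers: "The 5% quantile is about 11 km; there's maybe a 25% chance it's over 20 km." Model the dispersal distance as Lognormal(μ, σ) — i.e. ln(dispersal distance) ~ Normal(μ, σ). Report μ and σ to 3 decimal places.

If T ~ Lognormal(μ,σ) then ln T ~ Normal(μ,σ), so the p-quantile of ln T is μ + z_p·σ.
ln(11) = 2.398 and ln(20) = 2.996; z_{0.05} = -1.645, z_{0.75} = 0.6745.
σ = (2.996 − 2.398)/(0.6745 − (-1.645)) = 0.258.
μ = 2.398 − (-1.645)·0.258 = 2.822.

μ ≈ 2.822, σ ≈ 0.258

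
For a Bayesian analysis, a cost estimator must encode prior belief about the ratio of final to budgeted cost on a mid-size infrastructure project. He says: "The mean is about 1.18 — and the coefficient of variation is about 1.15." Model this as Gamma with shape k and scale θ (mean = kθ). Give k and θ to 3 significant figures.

For Gamma(k, scale θ): mean = kθ, variance = kθ², so CV = 1/√k.
CV = 1.15, hence k = 1/CV² = 0.756.
Then θ = mean/k = 1.18/0.756 = 1.56.

k ≈ 0.756, θ ≈ 1.56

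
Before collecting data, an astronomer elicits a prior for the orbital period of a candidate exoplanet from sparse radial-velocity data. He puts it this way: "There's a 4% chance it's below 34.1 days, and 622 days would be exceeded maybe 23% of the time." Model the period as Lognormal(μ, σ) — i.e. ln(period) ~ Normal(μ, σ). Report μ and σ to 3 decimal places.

μ ≈ 5.571, σ ≈ 1.166

If T ~ Lognormal(μ,σ) then ln T ~ Normal(μ,σ), so the p-quantile of ln T is μ + z_p·σ.
ln(34.1) = 3.529 and ln(622) = 6.433; z_{0.04} = -1.751, z_{0.77} = 0.7388.
σ = (6.433 − 3.529)/(0.7388 − (-1.751)) = 1.166.
μ = 3.529 − (-1.751)·1.166 = 5.571.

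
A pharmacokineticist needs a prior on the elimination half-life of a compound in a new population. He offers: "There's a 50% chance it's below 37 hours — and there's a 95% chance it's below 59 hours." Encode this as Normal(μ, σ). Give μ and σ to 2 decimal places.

The p-quantile of Normal(μ,σ) is μ + z_p·σ, with z_{0.5} = 0 and z_{0.95} = 1.645.
Eliminate σ: μ = (z₂·x₁ − z₁·x₂)/(z₂ − z₁) = (1.645·37 − (0)·59)/1.645 = 37.00.
Then σ = (x₂ − x₁)/(z₂ − z₁) = (59 − 37)/1.645 = 13.38.

μ = 37.00, σ = 13.38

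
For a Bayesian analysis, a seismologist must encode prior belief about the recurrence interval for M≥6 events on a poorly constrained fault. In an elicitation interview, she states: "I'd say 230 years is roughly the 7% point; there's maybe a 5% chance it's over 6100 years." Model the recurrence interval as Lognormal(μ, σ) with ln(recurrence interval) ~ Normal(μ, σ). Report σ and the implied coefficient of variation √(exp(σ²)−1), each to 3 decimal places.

σ ≈ 1.050, CV ≈ 1.419

If T ~ Lognormal(μ,σ) then ln T ~ Normal(μ,σ), so the p-quantile of ln T is μ + z_p·σ.
ln(230) = 5.438 and ln(6100) = 8.716; z_{0.07} = -1.476, z_{0.95} = 1.645.
σ = (8.716 − 5.438)/(1.645 − (-1.476)) = 1.050.
μ = 5.438 − (-1.476)·1.050 = 6.988.
CV = √(exp(σ²)−1) = √(exp(1.1034)−1) = 1.419.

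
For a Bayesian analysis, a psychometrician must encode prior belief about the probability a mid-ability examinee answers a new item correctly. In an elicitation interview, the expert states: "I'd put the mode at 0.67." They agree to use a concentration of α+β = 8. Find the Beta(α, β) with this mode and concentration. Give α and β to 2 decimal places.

For α,β > 1 the Beta mode is (α−1)/(α+β−2). With α+β = 8, the mode is (α−1)/6.
Set (α−1)/6 = 0.67 → α = 1 + 0.67·6 = 5.02.
β = 8 − α = 2.98.

α = 5.02, β = 2.98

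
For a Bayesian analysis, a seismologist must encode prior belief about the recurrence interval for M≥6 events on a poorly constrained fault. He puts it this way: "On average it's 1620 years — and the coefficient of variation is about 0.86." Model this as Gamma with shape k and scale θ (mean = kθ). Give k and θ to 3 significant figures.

For Gamma(k, scale θ): mean = kθ, variance = kθ², so CV = 1/√k.
CV = 0.86, hence k = 1/CV² = 1.35.
Then θ = mean/k = 1620/1.35 = 1200.

k ≈ 1.35, θ ≈ 1200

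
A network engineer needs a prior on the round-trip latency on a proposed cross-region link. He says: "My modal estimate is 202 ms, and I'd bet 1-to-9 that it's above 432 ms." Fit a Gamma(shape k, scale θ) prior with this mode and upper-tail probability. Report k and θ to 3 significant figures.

Gamma(k,θ) with k>1 has mode (k−1)θ, so θ = 202/(k−1).
Need P(X < 432) = 0.9 with θ tied to k this way. Start at k = 2, θ = 202: P(X<432) ≈ 0.630.
Too low — raise k to concentrate. Iterating converges to k ≈ 4.33.
Then θ = 202/(4.33−1) ≈ 60.7.

k ≈ 4.33, θ ≈ 60.7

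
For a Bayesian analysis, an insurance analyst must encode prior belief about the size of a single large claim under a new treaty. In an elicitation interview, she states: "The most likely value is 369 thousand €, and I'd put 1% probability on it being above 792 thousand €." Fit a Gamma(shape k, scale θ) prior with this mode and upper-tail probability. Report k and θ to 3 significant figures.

k ≈ 9.31, θ ≈ 44.4

Gamma(k,θ) with k>1 has mode (k−1)θ, so θ = 369/(k−1).
Need P(X < 792) = 0.99 with θ tied to k this way. Start at k = 2, θ = 369: P(X<792) ≈ 0.632.
Too low — raise k to concentrate. Iterating converges to k ≈ 9.31.
Then θ = 369/(9.31−1) ≈ 44.4.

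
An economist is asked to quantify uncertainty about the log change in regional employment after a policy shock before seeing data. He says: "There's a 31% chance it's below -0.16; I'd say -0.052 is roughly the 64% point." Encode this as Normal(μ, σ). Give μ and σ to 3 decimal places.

μ = -0.097, σ = 0.126

The p-quantile of Normal(μ,σ) is μ + z_p·σ, with z_{0.31} = -0.4959 and z_{0.64} = 0.3585.
Eliminate σ: μ = (z₂·x₁ − z₁·x₂)/(z₂ − z₁) = (0.3585·-0.16 − (-0.4959)·-0.052)/0.8543 = -0.097.
Then σ = (x₂ − x₁)/(z₂ − z₁) = (-0.052 − -0.16)/0.8543 = 0.126.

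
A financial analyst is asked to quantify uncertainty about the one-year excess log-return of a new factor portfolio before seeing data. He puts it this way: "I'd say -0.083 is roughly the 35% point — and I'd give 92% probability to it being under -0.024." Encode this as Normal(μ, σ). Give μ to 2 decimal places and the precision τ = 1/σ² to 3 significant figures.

The p-quantile of Normal(μ,σ) is μ + z_p·σ, with z_{0.35} = -0.3853 and z_{0.92} = 1.405.
Eliminate σ: μ = (z₂·x₁ − z₁·x₂)/(z₂ − z₁) = (1.405·-0.083 − (-0.3853)·-0.024)/1.79 = -0.07.
Then σ = (x₂ − x₁)/(z₂ − z₁) = (-0.024 − -0.083)/1.79 = 0.03.
Precision τ = 1/σ² = 1/0.03295² = 921.

μ = -0.07, τ = 921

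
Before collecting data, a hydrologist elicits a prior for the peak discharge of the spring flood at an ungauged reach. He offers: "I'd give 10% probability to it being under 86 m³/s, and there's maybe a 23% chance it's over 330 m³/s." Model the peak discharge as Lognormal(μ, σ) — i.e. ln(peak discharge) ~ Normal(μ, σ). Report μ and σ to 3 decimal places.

If T ~ Lognormal(μ,σ) then ln T ~ Normal(μ,σ), so the p-quantile of ln T is μ + z_p·σ.
ln(86) = 4.454 and ln(330) = 5.799; z_{0.1} = -1.282, z_{0.77} = 0.7388.
σ = (5.799 − 4.454)/(0.7388 − (-1.282)) = 0.666.
μ = 4.454 − (-1.282)·0.666 = 5.307.

μ ≈ 5.307, σ ≈ 0.666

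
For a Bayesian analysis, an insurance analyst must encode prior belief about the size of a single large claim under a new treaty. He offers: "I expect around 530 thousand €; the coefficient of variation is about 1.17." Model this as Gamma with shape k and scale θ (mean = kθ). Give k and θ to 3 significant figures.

For Gamma(k, scale θ): mean = kθ, variance = kθ², so CV = 1/√k.
CV = 1.17, hence k = 1/CV² = 0.731.
Then θ = mean/k = 530/0.731 = 726.

k ≈ 0.731, θ ≈ 726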